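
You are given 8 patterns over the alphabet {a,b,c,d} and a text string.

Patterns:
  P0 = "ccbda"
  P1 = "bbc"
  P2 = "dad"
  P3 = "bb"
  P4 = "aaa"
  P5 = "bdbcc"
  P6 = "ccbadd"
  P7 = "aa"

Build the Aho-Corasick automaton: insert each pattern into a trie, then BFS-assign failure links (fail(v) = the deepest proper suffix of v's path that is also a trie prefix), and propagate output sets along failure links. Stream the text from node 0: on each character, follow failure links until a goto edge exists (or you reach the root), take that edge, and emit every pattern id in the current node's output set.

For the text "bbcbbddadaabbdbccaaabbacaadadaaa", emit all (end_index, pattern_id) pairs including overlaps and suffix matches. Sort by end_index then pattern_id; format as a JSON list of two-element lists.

Build automaton:
Trie (insert patterns):
  0='ε' goto a→12 b→6 c→1 d→9
  1='c' goto c→2
  2='cc' goto b→3
  3='ccb' goto a→19 d→4
  4='ccbd' goto a→5
  5='ccbda' goto ·  ←P0
  6='b' goto b→7 d→15
  7='bb' goto c→8  ←P3
  8='bbc' goto ·  ←P1
  9='d' goto a→10
  10='da' goto d→11
  11='dad' goto ·  ←P2
  12='a' goto a→13
  13='aa' goto a→14  ←P7
  14='aaa' goto ·  ←P4
  15='bd' goto b→16
  16='bdb' goto c→17
  17='bdbc' goto c→18
  18='bdbcc' goto ·  ←P5
  19='ccba' goto d→20
  20='ccbad' goto d→21
  21='ccbadd' goto ·  ←P6

BFS fail/out derivation:
  n1('c'): parent n0 fail=0; on 'c' 0 → fail=0;  out ∅∪∅=∅
  n6('b'): parent n0 fail=0; on 'b' 0 → fail=0;  out ∅∪∅=∅
  n9('d'): parent n0 fail=0; on 'd' 0 → fail=0;  out ∅∪∅=∅
  n12('a'): parent n0 fail=0; on 'a' 0 → fail=0;  out ∅∪∅=∅
  n2('cc'): parent n1 fail=0; on 'c' 0 → fail=1;  out ∅∪∅=∅
  n7('bb'): parent n6 fail=0; on 'b' 0 → fail=6;  out {3}∪∅={3}
  n10('da'): parent n9 fail=0; on 'a' 0 → fail=12;  out ∅∪∅=∅
  n13('aa'): parent n12 fail=0; on 'a' 0 → fail=12;  out {7}∪∅={7}
  n15('bd'): parent n6 fail=0; on 'd' 0 → fail=9;  out ∅∪∅=∅
  n3('ccb'): parent n2 fail=1; on 'b' 1→0 → fail=6;  out ∅∪∅=∅
  n8('bbc'): parent n7 fail=6; on 'c' 6→0 → fail=1;  out {1}∪∅={1}
  n11('dad'): parent n10 fail=12; on 'd' 12→0 → fail=9;  out {2}∪∅={2}
  n14('aaa'): parent n13 fail=12; on 'a' 12 → fail=13;  out {4}∪{7}={4,7}
  n16('bdb'): parent n15 fail=9; on 'b' 9→0 → fail=6;  out ∅∪∅=∅
  n4('ccbd'): parent n3 fail=6; on 'd' 6 → fail=15;  out ∅∪∅=∅
  n17('bdbc'): parent n16 fail=6; on 'c' 6→0 → fail=1;  out ∅∪∅=∅
  n19('ccba'): parent n3 fail=6; on 'a' 6→0 → fail=12;  out ∅∪∅=∅
  n5('ccbda'): parent n4 fail=15; on 'a' 15→9 → fail=10;  out {0}∪∅={0}
  n18('bdbcc'): parent n17 fail=1; on 'c' 1 → fail=2;  out {5}∪∅={5}
  n20('ccbad'): parent n19 fail=12; on 'd' 12→0 → fail=9;  out ∅∪∅=∅
  n21('ccbadd'): parent n20 fail=9; on 'd' 9→0 → fail=9;  out {6}∪∅={6}

Run:
pos 0 'b': at 6
pos 1 'b': at 7  emit P3@[0:1]
pos 2 'c': at 8  emit P1@[0:2]
pos 3 'b': at 6 ·f
pos 4 'b': at 7  emit P3@[3:4]
pos 5 'd': at 15 ·f
pos 6 'd': at 9 ·f
pos 7 'a': at 10
pos 8 'd': at 11  emit P2@[6:8]
pos 9 'a': at 10 ·f
pos 10 'a': at 13 ·f  emit P7@[9:10]
pos 11 'b': at 6 ·f
pos 12 'b': at 7  emit P3@[11:12]
pos 13 'd': at 15 ·f
pos 14 'b': at 16
pos 15 'c': at 17
pos 16 'c': at 18  emit P5@[12:16]
pos 17 'a': at 12 ·f
pos 18 'a': at 13  emit P7@[17:18]
pos 19 'a': at 14  emit P4@[17:19],P7@[18:19]
pos 20 'b': at 6 ·f
pos 21 'b': at 7  emit P3@[20:21]
pos 22 'a': at 12 ·f
pos 23 'c': at 1 ·f
pos 24 'a': at 12 ·f
pos 25 'a': at 13  emit P7@[24:25]
pos 26 'd': at 9 ·f
pos 27 'a': at 10
pos 28 'd': at 11  emit P2@[26:28]
pos 29 'a': at 10 ·f
pos 30 'a': at 13 ·f  emit P7@[29:30]
pos 31 'a': at 14  emit P4@[29:31],P7@[30:31]

All matches (sorted): [[1,3],[2,1],[4,3],[8,2],[10,7],[12,3],[16,5],[18,7],[19,4],[19,7],[21,3],[25,7],[28,2],[30,7],[31,4],[31,7]]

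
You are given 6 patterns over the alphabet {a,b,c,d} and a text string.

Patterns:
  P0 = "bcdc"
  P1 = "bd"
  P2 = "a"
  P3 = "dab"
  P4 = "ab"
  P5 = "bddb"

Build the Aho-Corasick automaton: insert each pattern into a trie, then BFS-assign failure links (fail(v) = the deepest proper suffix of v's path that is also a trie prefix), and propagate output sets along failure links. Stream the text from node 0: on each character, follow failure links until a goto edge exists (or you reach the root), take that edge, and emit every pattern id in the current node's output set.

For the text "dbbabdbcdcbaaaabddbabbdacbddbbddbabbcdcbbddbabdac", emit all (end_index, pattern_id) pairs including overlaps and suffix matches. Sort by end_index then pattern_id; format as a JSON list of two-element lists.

Build automaton:
Trie (insert patterns):
  0='ε' goto a→6 b→1 d→7
  1='b' goto c→2 d→5
  2='bc' goto d→3
  3='bcd' goto c→4
  4='bcdc' goto ·  ←P0
  5='bd' goto d→11  ←P1
  6='a' goto b→10  ←P2
  7='d' goto a→8
  8='da' goto b→9
  9='dab' goto ·  ←P3
  10='ab' goto ·  ←P4
  11='bdd' goto b→12
  12='bddb' goto ·  ←P5

Failure links (BFS by depth):
  fail(1) 'b': from fail(0)=0 chase 'b': 0 ⇒ 0;  out=∅∪out(0)=∅
  fail(6) 'a': from fail(0)=0 chase 'a': 0 ⇒ 0;  out={2}∪out(0)={2}
  fail(7) 'd': from fail(0)=0 chase 'd': 0 ⇒ 0;  out=∅∪out(0)=∅
  fail(2) 'bc': from fail(1)=0 chase 'c': 0 ⇒ 0;  out=∅∪out(0)=∅
  fail(5) 'bd': from fail(1)=0 chase 'd': 0 ⇒ 7;  out={1}∪out(7)={1}
  fail(8) 'da': from fail(7)=0 chase 'a': 0 ⇒ 6;  out=∅∪out(6)={2}
  fail(10) 'ab': from fail(6)=0 chase 'b': 0 ⇒ 1;  out={4}∪out(1)={4}
  fail(3) 'bcd': from fail(2)=0 chase 'd': 0 ⇒ 7;  out=∅∪out(7)=∅
  fail(9) 'dab': from fail(8)=6 chase 'b': 6 ⇒ 10;  out={3}∪out(10)={3,4}
  fail(11) 'bdd': from fail(5)=7 chase 'd': 7→0 ⇒ 7;  out=∅∪out(7)=∅
  fail(4) 'bcdc': from fail(3)=7 chase 'c': 7→0 ⇒ 0;  out={0}∪out(0)={0}
  fail(12) 'bddb': from fail(11)=7 chase 'b': 7→0 ⇒ 1;  out={5}∪out(1)={5}

Scan:
pos 0 'd': at 7
pos 1 'b': at 1 (via fail)
pos 2 'b': at 1 (via fail)
pos 3 'a': at 6 (via fail)  emit P2@[3:3]
pos 4 'b': at 10  emit P4@[3:4]
pos 5 'd': at 5 (via fail)  emit P1@[4:5]
pos 6 'b': at 1 (via fail)
pos 7 'c': at 2
pos 8 'd': at 3
pos 9 'c': at 4  emit P0@[6:9]
pos 10 'b': at 1 (via fail)
pos 11 'a': at 6 (via fail)  emit P2@[11:11]
pos 12 'a': at 6 (via fail)  emit P2@[12:12]
pos 13 'a': at 6 (via fail)  emit P2@[13:13]
pos 14 'a': at 6 (via fail)  emit P2@[14:14]
pos 15 'b': at 10  emit P4@[14:15]
pos 16 'd': at 5 (via fail)  emit P1@[15:16]
pos 17 'd': at 11
pos 18 'b': at 12  emit P5@[15:18]
pos 19 'a': at 6 (via fail)  emit P2@[19:19]
pos 20 'b': at 10  emit P4@[19:20]
pos 21 'b': at 1 (via fail)
pos 22 'd': at 5  emit P1@[21:22]
pos 23 'a': at 8 (via fail)  emit P2@[23:23]
pos 24 'c': at 0 (via fail)
pos 25 'b': at 1
pos 26 'd': at 5  emit P1@[25:26]
pos 27 'd': at 11
pos 28 'b': at 12  emit P5@[25:28]
pos 29 'b': at 1 (via fail)
pos 30 'd': at 5  emit P1@[29:30]
pos 31 'd': at 11
pos 32 'b': at 12  emit P5@[29:32]
pos 33 'a': at 6 (via fail)  emit P2@[33:33]
pos 34 'b': at 10  emit P4@[33:34]
pos 35 'b': at 1 (via fail)
pos 36 'c': at 2
pos 37 'd': at 3
pos 38 'c': at 4  emit P0@[35:38]
pos 39 'b': at 1 (via fail)
pos 40 'b': at 1 (via fail)
pos 41 'd': at 5  emit P1@[40:41]
pos 42 'd': at 11
pos 43 'b': at 12  emit P5@[40:43]
pos 44 'a': at 6 (via fail)  emit P2@[44:44]
pos 45 'b': at 10  emit P4@[44:45]
pos 46 'd': at 5 (via fail)  emit P1@[45:46]
pos 47 'a': at 8 (via fail)  emit P2@[47:47]
pos 48 'c': at 0 (via fail)

Result: [[3,2],[4,4],[5,1],[9,0],[11,2],[12,2],[13,2],[14,2],[15,4],[16,1],[18,5],[19,2],[20,4],[22,1],[23,2],[26,1],[28,5],[30,1],[32,5],[33,2],[34,4],[38,0],[41,1],[43,5],[44,2],[45,4],[46,1],[47,2]]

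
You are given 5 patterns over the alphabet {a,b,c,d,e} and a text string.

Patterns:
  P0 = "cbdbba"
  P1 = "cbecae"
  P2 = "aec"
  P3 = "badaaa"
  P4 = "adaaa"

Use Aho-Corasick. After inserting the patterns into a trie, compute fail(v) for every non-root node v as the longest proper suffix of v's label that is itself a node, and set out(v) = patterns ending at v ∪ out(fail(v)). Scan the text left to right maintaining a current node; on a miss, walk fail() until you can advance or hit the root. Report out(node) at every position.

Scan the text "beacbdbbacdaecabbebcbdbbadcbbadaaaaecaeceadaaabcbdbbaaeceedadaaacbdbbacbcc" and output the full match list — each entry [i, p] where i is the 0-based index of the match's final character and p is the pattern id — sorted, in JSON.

Build:
Trie nodes:
  n0 'ε': a→11 b→14 c→1
  n1 'c': b→2
  n2 'cb': d→3 e→7
  n3 'cbd': b→4
  n4 'cbdb': b→5
  n5 'cbdbb': a→6
  n6 'cbdbba': ·  ←P0
  n7 'cbe': c→8
  n8 'cbec': a→9
  n9 'cbeca': e→10
  n10 'cbecae': ·  ←P1
  n11 'a': d→20 e→12
  n12 'ae': c→13
  n13 'aec': ·  ←P2
  n14 'b': a→15
  n15 'ba': d→16
  n16 'bad': a→17
  n17 'bada': a→18
  n18 'badaa': a→19
  n19 'badaaa': ·  ←P3
  n20 'ad': a→21
  n21 'ada': a→22
  n22 'adaa': a→23
  n23 'adaaa': ·  ←P4

Failure links (BFS by depth):
  n1('c'): parent n0 fail=0; on 'c' 0 → fail=0;  out ∅∪∅=∅
  n11('a'): parent n0 fail=0; on 'a' 0 → fail=0;  out ∅∪∅=∅
  n14('b'): parent n0 fail=0; on 'b' 0 → fail=0;  out ∅∪∅=∅
  n2('cb'): parent n1 fail=0; on 'b' 0 → fail=14;  out ∅∪∅=∅
  n12('ae'): parent n11 fail=0; on 'e' 0 → fail=0;  out ∅∪∅=∅
  n15('ba'): parent n14 fail=0; on 'a' 0 → fail=11;  out ∅∪∅=∅
  n20('ad'): parent n11 fail=0; on 'd' 0 → fail=0;  out ∅∪∅=∅
  n3('cbd'): parent n2 fail=14; on 'd' 14→0 → fail=0;  out ∅∪∅=∅
  n7('cbe'): parent n2 fail=14; on 'e' 14→0 → fail=0;  out ∅∪∅=∅
  n13('aec'): parent n12 fail=0; on 'c' 0 → fail=1;  out {2}∪∅={2}
  n16('bad'): parent n15 fail=11; on 'd' 11 → fail=20;  out ∅∪∅=∅
  n21('ada'): parent n20 fail=0; on 'a' 0 → fail=11;  out ∅∪∅=∅
  n4('cbdb'): parent n3 fail=0; on 'b' 0 → fail=14;  out ∅∪∅=∅
  n8('cbec'): parent n7 fail=0; on 'c' 0 → fail=1;  out ∅∪∅=∅
  n17('bada'): parent n16 fail=20; on 'a' 20 → fail=21;  out ∅∪∅=∅
  n22('adaa'): parent n21 fail=11; on 'a' 11→0 → fail=11;  out ∅∪∅=∅
  n5('cbdbb'): parent n4 fail=14; on 'b' 14→0 → fail=14;  out ∅∪∅=∅
  n9('cbeca'): parent n8 fail=1; on 'a' 1→0 → fail=11;  out ∅∪∅=∅
  n18('badaa'): parent n17 fail=21; on 'a' 21 → fail=22;  out ∅∪∅=∅
  n23('adaaa'): parent n22 fail=11; on 'a' 11→0 → fail=11;  out {4}∪∅={4}
  n6('cbdbba'): parent n5 fail=14; on 'a' 14 → fail=15;  out {0}∪∅={0}
  n10('cbecae'): parent n9 fail=11; on 'e' 11 → fail=12;  out {1}∪∅={1}
  n19('badaaa'): parent n18 fail=22; on 'a' 22 → fail=23;  out {3}∪{4}={3,4}

Run:
[0] read 'b'  n0⇒n14
[1] read 'e'  n14⇒n0 ·f
[2] read 'a'  n0⇒n11
[3] read 'c'  n11⇒n1 ·f
[4] read 'b'  n1⇒n2
[5] read 'd'  n2⇒n3
[6] read 'b'  n3⇒n4
[7] read 'b'  n4⇒n5
[8] read 'a'  n5⇒n6  ** P0@[3:8]
[9] read 'c'  n6⇒n1 ·f
[10] read 'd'  n1⇒n0 ·f
[11] read 'a'  n0⇒n11
[12] read 'e'  n11⇒n12
[13] read 'c'  n12⇒n13  ** P2@[11:13]
[14] read 'a'  n13⇒n11 ·f
[15] read 'b'  n11⇒n14 ·f
[16] read 'b'  n14⇒n14 ·f
[17] read 'e'  n14⇒n0 ·f
[18] read 'b'  n0⇒n14
[19] read 'c'  n14⇒n1 ·f
[20] read 'b'  n1⇒n2
[21] read 'd'  n2⇒n3
[22] read 'b'  n3⇒n4
[23] read 'b'  n4⇒n5
[24] read 'a'  n5⇒n6  ** P0@[19:24]
[25] read 'd'  n6⇒n16 ·f
[26] read 'c'  n16⇒n1 ·f
[27] read 'b'  n1⇒n2
[28] read 'b'  n2⇒n14 ·f
[29] read 'a'  n14⇒n15
[30] read 'd'  n15⇒n16
[31] read 'a'  n16⇒n17
[32] read 'a'  n17⇒n18
[33] read 'a'  n18⇒n19  ** P3@[28:33],P4@[29:33]
[34] read 'a'  n19⇒n11 ·f
[35] read 'e'  n11⇒n12
[36] read 'c'  n12⇒n13  ** P2@[34:36]
[37] read 'a'  n13⇒n11 ·f
[38] read 'e'  n11⇒n12
[39] read 'c'  n12⇒n13  ** P2@[37:39]
[40] read 'e'  n13⇒n0 ·f
[41] read 'a'  n0⇒n11
[42] read 'd'  n11⇒n20
[43] read 'a'  n20⇒n21
[44] read 'a'  n21⇒n22
[45] read 'a'  n22⇒n23  ** P4@[41:45]
[46] read 'b'  n23⇒n14 ·f
[47] read 'c'  n14⇒n1 ·f
[48] read 'b'  n1⇒n2
[49] read 'd'  n2⇒n3
[50] read 'b'  n3⇒n4
[51] read 'b'  n4⇒n5
[52] read 'a'  n5⇒n6  ** P0@[47:52]
[53] read 'a'  n6⇒n11 ·f
[54] read 'e'  n11⇒n12
[55] read 'c'  n12⇒n13  ** P2@[53:55]
[56] read 'e'  n13⇒n0 ·f
[57] read 'e'  n0⇒n0
[58] read 'd'  n0⇒n0
[59] read 'a'  n0⇒n11
[60] read 'd'  n11⇒n20
[61] read 'a'  n20⇒n21
[62] read 'a'  n21⇒n22
[63] read 'a'  n22⇒n23  ** P4@[59:63]
[64] read 'c'  n23⇒n1 ·f
[65] read 'b'  n1⇒n2
[66] read 'd'  n2⇒n3
[67] read 'b'  n3⇒n4
[68] read 'b'  n4⇒n5
[69] read 'a'  n5⇒n6  ** P0@[64:69]
[70] read 'c'  n6⇒n1 ·f
[71] read 'b'  n1⇒n2
[72] read 'c'  n2⇒n1 ·f
[73] read 'c'  n1⇒n1 ·f

Result: [[8,0],[13,2],[24,0],[33,3],[33,4],[36,2],[39,2],[45,4],[52,0],[55,2],[63,4],[69,0]]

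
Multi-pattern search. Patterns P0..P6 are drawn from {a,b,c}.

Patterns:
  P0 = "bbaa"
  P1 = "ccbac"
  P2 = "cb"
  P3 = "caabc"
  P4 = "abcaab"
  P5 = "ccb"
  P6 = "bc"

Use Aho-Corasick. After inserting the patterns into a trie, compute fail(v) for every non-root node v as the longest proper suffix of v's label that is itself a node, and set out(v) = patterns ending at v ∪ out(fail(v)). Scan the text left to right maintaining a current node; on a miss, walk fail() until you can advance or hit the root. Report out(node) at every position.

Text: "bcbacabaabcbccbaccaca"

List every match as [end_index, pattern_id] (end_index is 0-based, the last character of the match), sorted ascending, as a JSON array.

Construct AC machine:
Trie nodes:
  n0 'ε': a→15 b→1 c→5
  n1 'b': b→2 c→21
  n2 'bb': a→3
  n3 'bba': a→4
  n4 'bbaa': ·  ←P0
  n5 'c': a→11 b→10 c→6
  n6 'cc': b→7
  n7 'ccb': a→8  ←P5
  n8 'ccba': c→9
  n9 'ccbac': ·  ←P1
  n10 'cb': ·  ←P2
  n11 'ca': a→12
  n12 'caa': b→13
  n13 'caab': c→14
  n14 'caabc': ·  ←P3
  n15 'a': b→16
  n16 'ab': c→17
  n17 'abc': a→18
  n18 'abca': a→19
  n19 'abcaa': b→20
  n20 'abcaab': ·  ←P4
  n21 'bc': ·  ←P6

BFS fail/out derivation:
  fail(1) 'b': from fail(0)=0 chase 'b': 0 ⇒ 0;  out=∅∪out(0)=∅
  fail(5) 'c': from fail(0)=0 chase 'c': 0 ⇒ 0;  out=∅∪out(0)=∅
  fail(15) 'a': from fail(0)=0 chase 'a': 0 ⇒ 0;  out=∅∪out(0)=∅
  fail(2) 'bb': from fail(1)=0 chase 'b': 0 ⇒ 1;  out=∅∪out(1)=∅
  fail(6) 'cc': from fail(5)=0 chase 'c': 0 ⇒ 5;  out=∅∪out(5)=∅
  fail(10) 'cb': from fail(5)=0 chase 'b': 0 ⇒ 1;  out={2}∪out(1)={2}
  fail(11) 'ca': from fail(5)=0 chase 'a': 0 ⇒ 15;  out=∅∪out(15)=∅
  fail(16) 'ab': from fail(15)=0 chase 'b': 0 ⇒ 1;  out=∅∪out(1)=∅
  fail(21) 'bc': from fail(1)=0 chase 'c': 0 ⇒ 5;  out={6}∪out(5)={6}
  fail(3) 'bba': from fail(2)=1 chase 'a': 1→0 ⇒ 15;  out=∅∪out(15)=∅
  fail(7) 'ccb': from fail(6)=5 chase 'b': 5 ⇒ 10;  out={5}∪out(10)={2,5}
  fail(12) 'caa': from fail(11)=15 chase 'a': 15→0 ⇒ 15;  out=∅∪out(15)=∅
  fail(17) 'abc': from fail(16)=1 chase 'c': 1 ⇒ 21;  out=∅∪out(21)={6}
  fail(4) 'bbaa': from fail(3)=15 chase 'a': 15→0 ⇒ 15;  out={0}∪out(15)={0}
  fail(8) 'ccba': from fail(7)=10 chase 'a': 10→1→0 ⇒ 15;  out=∅∪out(15)=∅
  fail(13) 'caab': from fail(12)=15 chase 'b': 15 ⇒ 16;  out=∅∪out(16)=∅
  fail(18) 'abca': from fail(17)=21 chase 'a': 21→5 ⇒ 11;  out=∅∪out(11)=∅
  fail(9) 'ccbac': from fail(8)=15 chase 'c': 15→0 ⇒ 5;  out={1}∪out(5)={1}
  fail(14) 'caabc': from fail(13)=16 chase 'c': 16 ⇒ 17;  out={3}∪out(17)={3,6}
  fail(19) 'abcaa': from fail(18)=11 chase 'a': 11 ⇒ 12;  out=∅∪out(12)=∅
  fail(20) 'abcaab': from fail(19)=12 chase 'b': 12 ⇒ 13;  out={4}∪out(13)={4}

Run:
i=0 'b': node 0→1
i=1 'c': node 1→21  ** P6@[0:1]
i=2 'b': node 21→10 (via fail)  ** P2@[1:2]
i=3 'a': node 10→15 (via fail)
i=4 'c': node 15→5 (via fail)
i=5 'a': node 5→11
i=6 'b': node 11→16 (via fail)
i=7 'a': node 16→15 (via fail)
i=8 'a': node 15→15 (via fail)
i=9 'b': node 15→16
i=10 'c': node 16→17  ** P6@[9:10]
i=11 'b': node 17→10 (via fail)  ** P2@[10:11]
i=12 'c': node 10→21 (via fail)  ** P6@[11:12]
i=13 'c': node 21→6 (via fail)
i=14 'b': node 6→7  ** P2@[13:14],P5@[12:14]
i=15 'a': node 7→8
i=16 'c': node 8→9  ** P1@[12:16]
i=17 'c': node 9→6 (via fail)
i=18 'a': node 6→11 (via fail)
i=19 'c': node 11→5 (via fail)
i=20 'a': node 5→11

All matches (sorted): [[1,6],[2,2],[10,6],[11,2],[12,6],[14,2],[14,5],[16,1]]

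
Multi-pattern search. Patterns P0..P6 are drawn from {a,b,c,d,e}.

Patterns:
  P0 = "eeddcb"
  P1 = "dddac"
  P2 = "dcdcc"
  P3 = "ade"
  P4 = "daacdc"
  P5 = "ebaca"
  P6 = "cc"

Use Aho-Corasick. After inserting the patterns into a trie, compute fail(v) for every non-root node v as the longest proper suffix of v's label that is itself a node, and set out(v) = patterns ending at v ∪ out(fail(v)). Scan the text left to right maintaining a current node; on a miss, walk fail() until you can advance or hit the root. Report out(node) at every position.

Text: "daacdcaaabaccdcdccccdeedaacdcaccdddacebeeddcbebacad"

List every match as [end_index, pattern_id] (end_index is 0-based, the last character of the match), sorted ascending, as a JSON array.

Construct AC machine:
Trie (insert patterns):
  n0 'ε': a→16 c→28 d→7 e→1
  n1 'e': b→24 e→2
  n2 'ee': d→3
  n3 'eed': d→4
  n4 'eedd': c→5
  n5 'eeddc': b→6
  n6 'eeddcb': ·  [P0 ends]
  n7 'd': a→19 c→12 d→8
  n8 'dd': d→9
  n9 'ddd': a→10
  n10 'ddda': c→11
  n11 'dddac': ·  [P1 ends]
  n12 'dc': d→13
  n13 'dcd': c→14
  n14 'dcdc': c→15
  n15 'dcdcc': ·  [P2 ends]
  n16 'a': d→17
  n17 'ad': e→18
  n18 'ade': ·  [P3 ends]
  n19 'da': a→20
  n20 'daa': c→21
  n21 'daac': d→22
  n22 'daacd': c→23
  n23 'daacdc': ·  [P4 ends]
  n24 'eb': a→25
  n25 'eba': c→26
  n26 'ebac': a→27
  n27 'ebaca': ·  [P5 ends]
  n28 'c': c→29
  n29 'cc': ·  [P6 ends]

Failure links (BFS by depth):
  fail(1) 'e': from fail(0)=0 chase 'e': 0 ⇒ 0;  out=∅∪out(0)=∅
  fail(7) 'd': from fail(0)=0 chase 'd': 0 ⇒ 0;  out=∅∪out(0)=∅
  fail(16) 'a': from fail(0)=0 chase 'a': 0 ⇒ 0;  out=∅∪out(0)=∅
  fail(28) 'c': from fail(0)=0 chase 'c': 0 ⇒ 0;  out=∅∪out(0)=∅
  fail(2) 'ee': from fail(1)=0 chase 'e': 0 ⇒ 1;  out=∅∪out(1)=∅
  fail(8) 'dd': from fail(7)=0 chase 'd': 0 ⇒ 7;  out=∅∪out(7)=∅
  fail(12) 'dc': from fail(7)=0 chase 'c': 0 ⇒ 28;  out=∅∪out(28)=∅
  fail(17) 'ad': from fail(16)=0 chase 'd': 0 ⇒ 7;  out=∅∪out(7)=∅
  fail(19) 'da': from fail(7)=0 chase 'a': 0 ⇒ 16;  out=∅∪out(16)=∅
  fail(24) 'eb': from fail(1)=0 chase 'b': 0 ⇒ 0;  out=∅∪out(0)=∅
  fail(29) 'cc': from fail(28)=0 chase 'c': 0 ⇒ 28;  out={6}∪out(28)={6}
  fail(3) 'eed': from fail(2)=1 chase 'd': 1→0 ⇒ 7;  out=∅∪out(7)=∅
  fail(9) 'ddd': from fail(8)=7 chase 'd': 7 ⇒ 8;  out=∅∪out(8)=∅
  fail(13) 'dcd': from fail(12)=28 chase 'd': 28→0 ⇒ 7;  out=∅∪out(7)=∅
  fail(18) 'ade': from fail(17)=7 chase 'e': 7→0 ⇒ 1;  out={3}∪out(1)={3}
  fail(20) 'daa': from fail(19)=16 chase 'a': 16→0 ⇒ 16;  out=∅∪out(16)=∅
  fail(25) 'eba': from fail(24)=0 chase 'a': 0 ⇒ 16;  out=∅∪out(16)=∅
  fail(4) 'eedd': from fail(3)=7 chase 'd': 7 ⇒ 8;  out=∅∪out(8)=∅
  fail(10) 'ddda': from fail(9)=8 chase 'a': 8→7 ⇒ 19;  out=∅∪out(19)=∅
  fail(14) 'dcdc': from fail(13)=7 chase 'c': 7 ⇒ 12;  out=∅∪out(12)=∅
  fail(21) 'daac': from fail(20)=16 chase 'c': 16→0 ⇒ 28;  out=∅∪out(28)=∅
  fail(26) 'ebac': from fail(25)=16 chase 'c': 16→0 ⇒ 28;  out=∅∪out(28)=∅
  fail(5) 'eeddc': from fail(4)=8 chase 'c': 8→7 ⇒ 12;  out=∅∪out(12)=∅
  fail(11) 'dddac': from fail(10)=19 chase 'c': 19→16→0 ⇒ 28;  out={1}∪out(28)={1}
  fail(15) 'dcdcc': from fail(14)=12 chase 'c': 12→28 ⇒ 29;  out={2}∪out(29)={2,6}
  fail(22) 'daacd': from fail(21)=28 chase 'd': 28→0 ⇒ 7;  out=∅∪out(7)=∅
  fail(27) 'ebaca': from fail(26)=28 chase 'a': 28→0 ⇒ 16;  out={5}∪out(16)={5}
  fail(6) 'eeddcb': from fail(5)=12 chase 'b': 12→28→0 ⇒ 0;  out={0}∪out(0)={0}
  fail(23) 'daacdc': from fail(22)=7 chase 'c': 7 ⇒ 12;  out={4}∪out(12)={4}

Scan:
[0] read 'd'  n0⇒n7
[1] read 'a'  n7⇒n19
[2] read 'a'  n19⇒n20
[3] read 'c'  n20⇒n21
[4] read 'd'  n21⇒n22
[5] read 'c'  n22⇒n23  emit P4@[0:5]
[6] read 'a'  n23⇒n16 (fail-walked)
[7] read 'a'  n16⇒n16 (fail-walked)
[8] read 'a'  n16⇒n16 (fail-walked)
[9] read 'b'  n16⇒n0 (fail-walked)
[10] read 'a'  n0⇒n16
[11] read 'c'  n16⇒n28 (fail-walked)
[12] read 'c'  n28⇒n29  emit P6@[11:12]
[13] read 'd'  n29⇒n7 (fail-walked)
[14] read 'c'  n7⇒n12
[15] read 'd'  n12⇒n13
[16] read 'c'  n13⇒n14
[17] read 'c'  n14⇒n15  emit P2@[13:17],P6@[16:17]
[18] read 'c'  n15⇒n29 (fail-walked)  emit P6@[17:18]
[19] read 'c'  n29⇒n29 (fail-walked)  emit P6@[18:19]
[20] read 'd'  n29⇒n7 (fail-walked)
[21] read 'e'  n7⇒n1 (fail-walked)
[22] read 'e'  n1⇒n2
[23] read 'd'  n2⇒n3
[24] read 'a'  n3⇒n19 (fail-walked)
[25] read 'a'  n19⇒n20
[26] read 'c'  n20⇒n21
[27] read 'd'  n21⇒n22
[28] read 'c'  n22⇒n23  emit P4@[23:28]
[29] read 'a'  n23⇒n16 (fail-walked)
[30] read 'c'  n16⇒n28 (fail-walked)
[31] read 'c'  n28⇒n29  emit P6@[30:31]
[32] read 'd'  n29⇒n7 (fail-walked)
[33] read 'd'  n7⇒n8
[34] read 'd'  n8⇒n9
[35] read 'a'  n9⇒n10
[36] read 'c'  n10⇒n11  emit P1@[32:36]
[37] read 'e'  n11⇒n1 (fail-walked)
[38] read 'b'  n1⇒n24
[39] read 'e'  n24⇒n1 (fail-walked)
[40] read 'e'  n1⇒n2
[41] read 'd'  n2⇒n3
[42] read 'd'  n3⇒n4
[43] read 'c'  n4⇒n5
[44] read 'b'  n5⇒n6  emit P0@[39:44]
[45] read 'e'  n6⇒n1 (fail-walked)
[46] read 'b'  n1⇒n24
[47] read 'a'  n24⇒n25
[48] read 'c'  n25⇒n26
[49] read 'a'  n26⇒n27  emit P5@[45:49]
[50] read 'd'  n27⇒n17 (fail-walked)

Matches: [[5,4],[12,6],[17,2],[17,6],[18,6],[19,6],[28,4],[31,6],[36,1],[44,0],[49,5]]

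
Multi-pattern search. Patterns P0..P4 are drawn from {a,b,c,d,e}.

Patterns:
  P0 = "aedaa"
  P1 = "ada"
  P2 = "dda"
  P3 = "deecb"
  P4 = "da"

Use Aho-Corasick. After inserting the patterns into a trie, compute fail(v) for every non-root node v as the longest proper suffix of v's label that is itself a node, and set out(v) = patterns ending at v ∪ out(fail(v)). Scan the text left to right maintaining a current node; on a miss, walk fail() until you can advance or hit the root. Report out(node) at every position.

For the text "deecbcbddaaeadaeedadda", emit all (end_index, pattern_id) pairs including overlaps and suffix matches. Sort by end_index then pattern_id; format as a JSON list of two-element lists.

Build automaton:
Trie nodes:
  n0 'ε': a→1 d→8
  n1 'a': d→6 e→2
  n2 'ae': d→3
  n3 'aed': a→4
  n4 'aeda': a→5
  n5 'aedaa': ·  [P0 ends]
  n6 'ad': a→7
  n7 'ada': ·  [P1 ends]
  n8 'd': a→15 d→9 e→11
  n9 'dd': a→10
  n10 'dda': ·  [P2 ends]
  n11 'de': e→12
  n12 'dee': c→13
  n13 'deec': b→14
  n14 'deecb': ·  [P3 ends]
  n15 'da': ·  [P4 ends]

Failure links (BFS by depth):
  n1('a'): parent n0 fail=0; on 'a' 0 → fail=0;  out ∅∪∅=∅
  n8('d'): parent n0 fail=0; on 'd' 0 → fail=0;  out ∅∪∅=∅
  n2('ae'): parent n1 fail=0; on 'e' 0 → fail=0;  out ∅∪∅=∅
  n6('ad'): parent n1 fail=0; on 'd' 0 → fail=8;  out ∅∪∅=∅
  n9('dd'): parent n8 fail=0; on 'd' 0 → fail=8;  out ∅∪∅=∅
  n11('de'): parent n8 fail=0; on 'e' 0 → fail=0;  out ∅∪∅=∅
  n15('da'): parent n8 fail=0; on 'a' 0 → fail=1;  out {4}∪∅={4}
  n3('aed'): parent n2 fail=0; on 'd' 0 → fail=8;  out ∅∪∅=∅
  n7('ada'): parent n6 fail=8; on 'a' 8 → fail=15;  out {1}∪{4}={1,4}
  n10('dda'): parent n9 fail=8; on 'a' 8 → fail=15;  out {2}∪{4}={2,4}
  n12('dee'): parent n11 fail=0; on 'e' 0 → fail=0;  out ∅∪∅=∅
  n4('aeda'): parent n3 fail=8; on 'a' 8 → fail=15;  out ∅∪{4}={4}
  n13('deec'): parent n12 fail=0; on 'c' 0 → fail=0;  out ∅∪∅=∅
  n5('aedaa'): parent n4 fail=15; on 'a' 15→1→0 → fail=1;  out {0}∪∅={0}
  n14('deecb'): parent n13 fail=0; on 'b' 0 → fail=0;  out {3}∪∅={3}

Text stream:
i=0 'd': node 0→8
i=1 'e': node 8→11
i=2 'e': node 11→12
i=3 'c': node 12→13
i=4 'b': node 13→14  → match P3@[0:4]
i=5 'c': node 14→0 (via fail)
i=6 'b': node 0→0
i=7 'd': node 0→8
i=8 'd': node 8→9
i=9 'a': node 9→10  → match P2@[7:9],P4@[8:9]
i=10 'a': node 10→1 (via fail)
i=11 'e': node 1→2
i=12 'a': node 2→1 (via fail)
i=13 'd': node 1→6
i=14 'a': node 6→7  → match P1@[12:14],P4@[13:14]
i=15 'e': node 7→2 (via fail)
i=16 'e': node 2→0 (via fail)
i=17 'd': node 0→8
i=18 'a': node 8→15  → match P4@[17:18]
i=19 'd': node 15→6 (via fail)
i=20 'd': node 6→9 (via fail)
i=21 'a': node 9→10  → match P2@[19:21],P4@[20:21]

Result: [[4,3],[9,2],[9,4],[14,1],[14,4],[18,4],[21,2],[21,4]]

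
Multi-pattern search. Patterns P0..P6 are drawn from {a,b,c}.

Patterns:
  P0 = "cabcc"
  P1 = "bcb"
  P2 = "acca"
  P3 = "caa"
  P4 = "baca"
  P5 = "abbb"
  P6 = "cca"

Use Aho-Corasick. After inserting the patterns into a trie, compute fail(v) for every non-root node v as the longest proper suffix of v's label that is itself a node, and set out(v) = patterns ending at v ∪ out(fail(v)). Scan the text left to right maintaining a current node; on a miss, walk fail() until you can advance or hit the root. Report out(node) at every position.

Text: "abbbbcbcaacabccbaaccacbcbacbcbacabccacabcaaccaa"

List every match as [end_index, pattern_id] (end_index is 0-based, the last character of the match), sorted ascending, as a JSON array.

Build automaton:
Trie (insert patterns):
  n0 'ε': a→9 b→6 c→1
  n1 'c': a→2 c→20
  n2 'ca': a→13 b→3
  n3 'cab': c→4
  n4 'cabc': c→5
  n5 'cabcc': ·  ←P0
  n6 'b': a→14 c→7
  n7 'bc': b→8
  n8 'bcb': ·  ←P1
  n9 'a': b→17 c→10
  n10 'ac': c→11
  n11 'acc': a→12
  n12 'acca': ·  ←P2
  n13 'caa': ·  ←P3
  n14 'ba': c→15
  n15 'bac': a→16
  n16 'baca': ·  ←P4
  n17 'ab': b→18
  n18 'abb': b→19
  n19 'abbb': ·  ←P5
  n20 'cc': a→21
  n21 'cca': ·  ←P6

Failure links (BFS by depth):
  n1('c'): parent n0 fail=0; on 'c' 0 → fail=0;  out ∅∪∅=∅
  n6('b'): parent n0 fail=0; on 'b' 0 → fail=0;  out ∅∪∅=∅
  n9('a'): parent n0 fail=0; on 'a' 0 → fail=0;  out ∅∪∅=∅
  n2('ca'): parent n1 fail=0; on 'a' 0 → fail=9;  out ∅∪∅=∅
  n7('bc'): parent n6 fail=0; on 'c' 0 → fail=1;  out ∅∪∅=∅
  n10('ac'): parent n9 fail=0; on 'c' 0 → fail=1;  out ∅∪∅=∅
  n14('ba'): parent n6 fail=0; on 'a' 0 → fail=9;  out ∅∪∅=∅
  n17('ab'): parent n9 fail=0; on 'b' 0 → fail=6;  out ∅∪∅=∅
  n20('cc'): parent n1 fail=0; on 'c' 0 → fail=1;  out ∅∪∅=∅
  n3('cab'): parent n2 fail=9; on 'b' 9 → fail=17;  out ∅∪∅=∅
  n8('bcb'): parent n7 fail=1; on 'b' 1→0 → fail=6;  out {1}∪∅={1}
  n11('acc'): parent n10 fail=1; on 'c' 1 → fail=20;  out ∅∪∅=∅
  n13('caa'): parent n2 fail=9; on 'a' 9→0 → fail=9;  out {3}∪∅={3}
  n15('bac'): parent n14 fail=9; on 'c' 9 → fail=10;  out ∅∪∅=∅
  n18('abb'): parent n17 fail=6; on 'b' 6→0 → fail=6;  out ∅∪∅=∅
  n21('cca'): parent n20 fail=1; on 'a' 1 → fail=2;  out {6}∪∅={6}
  n4('cabc'): parent n3 fail=17; on 'c' 17→6 → fail=7;  out ∅∪∅=∅
  n12('acca'): parent n11 fail=20; on 'a' 20 → fail=21;  out {2}∪{6}={2,6}
  n16('baca'): parent n15 fail=10; on 'a' 10→1 → fail=2;  out {4}∪∅={4}
  n19('abbb'): parent n18 fail=6; on 'b' 6→0 → fail=6;  out {5}∪∅={5}
  n5('cabcc'): parent n4 fail=7; on 'c' 7→1 → fail=20;  out {0}∪∅={0}

Scan:
[0] read 'a'  n0⇒n9
[1] read 'b'  n9⇒n17
[2] read 'b'  n17⇒n18
[3] read 'b'  n18⇒n19  → match P5@[0:3]
[4] read 'b'  n19⇒n6 (via fail)
[5] read 'c'  n6⇒n7
[6] read 'b'  n7⇒n8  → match P1@[4:6]
[7] read 'c'  n8⇒n7 (via fail)
[8] read 'a'  n7⇒n2 (via fail)
[9] read 'a'  n2⇒n13  → match P3@[7:9]
[10] read 'c'  n13⇒n10 (via fail)
[11] read 'a'  n10⇒n2 (via fail)
[12] read 'b'  n2⇒n3
[13] read 'c'  n3⇒n4
[14] read 'c'  n4⇒n5  → match P0@[10:14]
[15] read 'b'  n5⇒n6 (via fail)
[16] read 'a'  n6⇒n14
[17] read 'a'  n14⇒n9 (via fail)
[18] read 'c'  n9⇒n10
[19] read 'c'  n10⇒n11
[20] read 'a'  n11⇒n12  → match P2@[17:20],P6@[18:20]
[21] read 'c'  n12⇒n10 (via fail)
[22] read 'b'  n10⇒n6 (via fail)
[23] read 'c'  n6⇒n7
[24] read 'b'  n7⇒n8  → match P1@[22:24]
[25] read 'a'  n8⇒n14 (via fail)
[26] read 'c'  n14⇒n15
[27] read 'b'  n15⇒n6 (via fail)
[28] read 'c'  n6⇒n7
[29] read 'b'  n7⇒n8  → match P1@[27:29]
[30] read 'a'  n8⇒n14 (via fail)
[31] read 'c'  n14⇒n15
[32] read 'a'  n15⇒n16  → match P4@[29:32]
[33] read 'b'  n16⇒n3 (via fail)
[34] read 'c'  n3⇒n4
[35] read 'c'  n4⇒n5  → match P0@[31:35]
[36] read 'a'  n5⇒n21 (via fail)  → match P6@[34:36]
[37] read 'c'  n21⇒n10 (via fail)
[38] read 'a'  n10⇒n2 (via fail)
[39] read 'b'  n2⇒n3
[40] read 'c'  n3⇒n4
[41] read 'a'  n4⇒n2 (via fail)
[42] read 'a'  n2⇒n13  → match P3@[40:42]
[43] read 'c'  n13⇒n10 (via fail)
[44] read 'c'  n10⇒n11
[45] read 'a'  n11⇒n12  → match P2@[42:45],P6@[43:45]
[46] read 'a'  n12⇒n13 (via fail)  → match P3@[44:46]

All matches (sorted): [[3,5],[6,1],[9,3],[14,0],[20,2],[20,6],[24,1],[29,1],[32,4],[35,0],[36,6],[42,3],[45,2],[45,6],[46,3]]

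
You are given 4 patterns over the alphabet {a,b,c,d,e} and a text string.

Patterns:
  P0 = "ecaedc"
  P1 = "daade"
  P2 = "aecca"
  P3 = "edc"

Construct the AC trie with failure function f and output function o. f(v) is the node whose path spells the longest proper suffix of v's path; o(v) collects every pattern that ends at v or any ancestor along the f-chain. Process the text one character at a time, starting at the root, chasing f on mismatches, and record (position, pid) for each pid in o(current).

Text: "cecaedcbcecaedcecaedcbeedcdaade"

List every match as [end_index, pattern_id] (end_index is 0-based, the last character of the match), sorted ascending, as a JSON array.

Construct AC machine:
Trie nodes:
  0='ε' goto a→12 d→7 e→1
  1='e' goto c→2 d→17
  2='ec' goto a→3
  3='eca' goto e→4
  4='ecae' goto d→5
  5='ecaed' goto c→6
  6='ecaedc' goto ·  ←P0
  7='d' goto a→8
  8='da' goto a→9
  9='daa' goto d→10
  10='daad' goto e→11
  11='daade' goto ·  ←P1
  12='a' goto e→13
  13='ae' goto c→14
  14='aec' goto c→15
  15='aecc' goto a→16
  16='aecca' goto ·  ←P2
  17='ed' goto c→18
  18='edc' goto ·  ←P3

BFS fail/out derivation:
  fail(1) 'e': from fail(0)=0 chase 'e': 0 ⇒ 0;  out=∅∪out(0)=∅
  fail(7) 'd': from fail(0)=0 chase 'd': 0 ⇒ 0;  out=∅∪out(0)=∅
  fail(12) 'a': from fail(0)=0 chase 'a': 0 ⇒ 0;  out=∅∪out(0)=∅
  fail(2) 'ec': from fail(1)=0 chase 'c': 0 ⇒ 0;  out=∅∪out(0)=∅
  fail(8) 'da': from fail(7)=0 chase 'a': 0 ⇒ 12;  out=∅∪out(12)=∅
  fail(13) 'ae': from fail(12)=0 chase 'e': 0 ⇒ 1;  out=∅∪out(1)=∅
  fail(17) 'ed': from fail(1)=0 chase 'd': 0 ⇒ 7;  out=∅∪out(7)=∅
  fail(3) 'eca': from fail(2)=0 chase 'a': 0 ⇒ 12;  out=∅∪out(12)=∅
  fail(9) 'daa': from fail(8)=12 chase 'a': 12→0 ⇒ 12;  out=∅∪out(12)=∅
  fail(14) 'aec': from fail(13)=1 chase 'c': 1 ⇒ 2;  out=∅∪out(2)=∅
  fail(18) 'edc': from fail(17)=7 chase 'c': 7→0 ⇒ 0;  out={3}∪out(0)={3}
  fail(4) 'ecae': from fail(3)=12 chase 'e': 12 ⇒ 13;  out=∅∪out(13)=∅
  fail(10) 'daad': from fail(9)=12 chase 'd': 12→0 ⇒ 7;  out=∅∪out(7)=∅
  fail(15) 'aecc': from fail(14)=2 chase 'c': 2→0 ⇒ 0;  out=∅∪out(0)=∅
  fail(5) 'ecaed': from fail(4)=13 chase 'd': 13→1 ⇒ 17;  out=∅∪out(17)=∅
  fail(11) 'daade': from fail(10)=7 chase 'e': 7→0 ⇒ 1;  out={1}∪out(1)={1}
  fail(16) 'aecca': from fail(15)=0 chase 'a': 0 ⇒ 12;  out={2}∪out(12)={2}
  fail(6) 'ecaedc': from fail(5)=17 chase 'c': 17 ⇒ 18;  out={0}∪out(18)={0,3}

Run:
[0] read 'c'  n0⇒n0
[1] read 'e'  n0⇒n1
[2] read 'c'  n1⇒n2
[3] read 'a'  n2⇒n3
[4] read 'e'  n3⇒n4
[5] read 'd'  n4⇒n5
[6] read 'c'  n5⇒n6  ** P0@[1:6],P3@[4:6]
[7] read 'b'  n6⇒n0 ·f
[8] read 'c'  n0⇒n0
[9] read 'e'  n0⇒n1
[10] read 'c'  n1⇒n2
[11] read 'a'  n2⇒n3
[12] read 'e'  n3⇒n4
[13] read 'd'  n4⇒n5
[14] read 'c'  n5⇒n6  ** P0@[9:14],P3@[12:14]
[15] read 'e'  n6⇒n1 ·f
[16] read 'c'  n1⇒n2
[17] read 'a'  n2⇒n3
[18] read 'e'  n3⇒n4
[19] read 'd'  n4⇒n5
[20] read 'c'  n5⇒n6  ** P0@[15:20],P3@[18:20]
[21] read 'b'  n6⇒n0 ·f
[22] read 'e'  n0⇒n1
[23] read 'e'  n1⇒n1 ·f
[24] read 'd'  n1⇒n17
[25] read 'c'  n17⇒n18  ** P3@[23:25]
[26] read 'd'  n18⇒n7 ·f
[27] read 'a'  n7⇒n8
[28] read 'a'  n8⇒n9
[29] read 'd'  n9⇒n10
[30] read 'e'  n10⇒n11  ** P1@[26:30]

All matches (sorted): [[6,0],[6,3],[14,0],[14,3],[20,0],[20,3],[25,3],[30,1]]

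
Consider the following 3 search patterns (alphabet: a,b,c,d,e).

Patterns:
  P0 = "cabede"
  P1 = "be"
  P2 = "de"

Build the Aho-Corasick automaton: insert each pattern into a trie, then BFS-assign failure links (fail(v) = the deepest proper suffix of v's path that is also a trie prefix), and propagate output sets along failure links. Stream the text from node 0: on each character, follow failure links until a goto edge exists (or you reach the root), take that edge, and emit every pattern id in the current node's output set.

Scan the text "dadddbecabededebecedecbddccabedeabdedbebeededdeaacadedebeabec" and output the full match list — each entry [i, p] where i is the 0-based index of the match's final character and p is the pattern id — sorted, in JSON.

Build:
Trie (insert patterns):
  0='ε' goto b→7 c→1 d→9
  1='c' goto a→2
  2='ca' goto b→3
  3='cab' goto e→4
  4='cabe' goto d→5
  5='cabed' goto e→6
  6='cabede' goto ·  [P0 ends]
  7='b' goto e→8
  8='be' goto ·  [P1 ends]
  9='d' goto e→10
  10='de' goto ·  [P2 ends]

Failure links (BFS by depth):
  fail(1) 'c': from fail(0)=0 chase 'c': 0 ⇒ 0;  out=∅∪out(0)=∅
  fail(7) 'b': from fail(0)=0 chase 'b': 0 ⇒ 0;  out=∅∪out(0)=∅
  fail(9) 'd': from fail(0)=0 chase 'd': 0 ⇒ 0;  out=∅∪out(0)=∅
  fail(2) 'ca': from fail(1)=0 chase 'a': 0 ⇒ 0;  out=∅∪out(0)=∅
  fail(8) 'be': from fail(7)=0 chase 'e': 0 ⇒ 0;  out={1}∪out(0)={1}
  fail(10) 'de': from fail(9)=0 chase 'e': 0 ⇒ 0;  out={2}∪out(0)={2}
  fail(3) 'cab': from fail(2)=0 chase 'b': 0 ⇒ 7;  out=∅∪out(7)=∅
  fail(4) 'cabe': from fail(3)=7 chase 'e': 7 ⇒ 8;  out=∅∪out(8)={1}
  fail(5) 'cabed': from fail(4)=8 chase 'd': 8→0 ⇒ 9;  out=∅∪out(9)=∅
  fail(6) 'cabede': from fail(5)=9 chase 'e': 9 ⇒ 10;  out={0}∪out(10)={0,2}

Scan:
i=0 'd': node 0→9
i=1 'a': node 9→0 (via fail)
i=2 'd': node 0→9
i=3 'd': node 9→9 (via fail)
i=4 'd': node 9→9 (via fail)
i=5 'b': node 9→7 (via fail)
i=6 'e': node 7→8  → match P1@[5:6]
i=7 'c': node 8→1 (via fail)
i=8 'a': node 1→2
i=9 'b': node 2→3
i=10 'e': node 3→4  → match P1@[9:10]
i=11 'd': node 4→5
i=12 'e': node 5→6  → match P0@[7:12],P2@[11:12]
i=13 'd': node 6→9 (via fail)
i=14 'e': node 9→10  → match P2@[13:14]
i=15 'b': node 10→7 (via fail)
i=16 'e': node 7→8  → match P1@[15:16]
i=17 'c': node 8→1 (via fail)
i=18 'e': node 1→0 (via fail)
i=19 'd': node 0→9
i=20 'e': node 9→10  → match P2@[19:20]
i=21 'c': node 10→1 (via fail)
i=22 'b': node 1→7 (via fail)
i=23 'd': node 7→9 (via fail)
i=24 'd': node 9→9 (via fail)
i=25 'c': node 9→1 (via fail)
i=26 'c': node 1→1 (via fail)
i=27 'a': node 1→2
i=28 'b': node 2→3
i=29 'e': node 3→4  → match P1@[28:29]
i=30 'd': node 4→5
i=31 'e': node 5→6  → match P0@[26:31],P2@[30:31]
i=32 'a': node 6→0 (via fail)
i=33 'b': node 0→7
i=34 'd': node 7→9 (via fail)
i=35 'e': node 9→10  → match P2@[34:35]
i=36 'd': node 10→9 (via fail)
i=37 'b': node 9→7 (via fail)
i=38 'e': node 7→8  → match P1@[37:38]
i=39 'b': node 8→7 (via fail)
i=40 'e': node 7→8  → match P1@[39:40]
i=41 'e': node 8→0 (via fail)
i=42 'd': node 0→9
i=43 'e': node 9→10  → match P2@[42:43]
i=44 'd': node 10→9 (via fail)
i=45 'd': node 9→9 (via fail)
i=46 'e': node 9→10  → match P2@[45:46]
i=47 'a': node 10→0 (via fail)
i=48 'a': node 0→0
i=49 'c': node 0→1
i=50 'a': node 1→2
i=51 'd': node 2→9 (via fail)
i=52 'e': node 9→10  → match P2@[51:52]
i=53 'd': node 10→9 (via fail)
i=54 'e': node 9→10  → match P2@[53:54]
i=55 'b': node 10→7 (via fail)
i=56 'e': node 7→8  → match P1@[55:56]
i=57 'a': node 8→0 (via fail)
i=58 'b': node 0→7
i=59 'e': node 7→8  → match P1@[58:59]
i=60 'c': node 8→1 (via fail)

All matches (sorted): [[6,1],[10,1],[12,0],[12,2],[14,2],[16,1],[20,2],[29,1],[31,0],[31,2],[35,2],[38,1],[40,1],[43,2],[46,2],[52,2],[54,2],[56,1],[59,1]]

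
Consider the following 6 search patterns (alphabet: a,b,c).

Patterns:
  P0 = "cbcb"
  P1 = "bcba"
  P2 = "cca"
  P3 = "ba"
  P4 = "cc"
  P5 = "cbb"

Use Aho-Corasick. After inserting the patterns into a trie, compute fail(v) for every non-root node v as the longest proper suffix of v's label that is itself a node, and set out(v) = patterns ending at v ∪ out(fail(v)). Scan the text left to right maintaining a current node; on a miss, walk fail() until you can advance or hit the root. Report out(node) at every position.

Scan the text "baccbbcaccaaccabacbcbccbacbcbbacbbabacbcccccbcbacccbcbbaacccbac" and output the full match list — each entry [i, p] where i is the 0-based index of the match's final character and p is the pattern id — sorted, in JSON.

Build automaton:
Trie nodes:
  0='ε' goto b→5 c→1
  1='c' goto b→2 c→9
  2='cb' goto b→12 c→3
  3='cbc' goto b→4
  4='cbcb' goto ·  ←P0
  5='b' goto a→11 c→6
  6='bc' goto b→7
  7='bcb' goto a→8
  8='bcba' goto ·  ←P1
  9='cc' goto a→10  ←P4
  10='cca' goto ·  ←P2
  11='ba' goto ·  ←P3
  12='cbb' goto ·  ←P5

BFS fail/out derivation:
  fail(1) 'c': from fail(0)=0 chase 'c': 0 ⇒ 0;  out=∅∪out(0)=∅
  fail(5) 'b': from fail(0)=0 chase 'b': 0 ⇒ 0;  out=∅∪out(0)=∅
  fail(2) 'cb': from fail(1)=0 chase 'b': 0 ⇒ 5;  out=∅∪out(5)=∅
  fail(6) 'bc': from fail(5)=0 chase 'c': 0 ⇒ 1;  out=∅∪out(1)=∅
  fail(9) 'cc': from fail(1)=0 chase 'c': 0 ⇒ 1;  out={4}∪out(1)={4}
  fail(11) 'ba': from fail(5)=0 chase 'a': 0 ⇒ 0;  out={3}∪out(0)={3}
  fail(3) 'cbc': from fail(2)=5 chase 'c': 5 ⇒ 6;  out=∅∪out(6)=∅
  fail(7) 'bcb': from fail(6)=1 chase 'b': 1 ⇒ 2;  out=∅∪out(2)=∅
  fail(10) 'cca': from fail(9)=1 chase 'a': 1→0 ⇒ 0;  out={2}∪out(0)={2}
  fail(12) 'cbb': from fail(2)=5 chase 'b': 5→0 ⇒ 5;  out={5}∪out(5)={5}
  fail(4) 'cbcb': from fail(3)=6 chase 'b': 6 ⇒ 7;  out={0}∪out(7)={0}
  fail(8) 'bcba': from fail(7)=2 chase 'a': 2→5 ⇒ 11;  out={1}∪out(11)={1,3}

Scan:
i=0 'b': node 0→5
i=1 'a': node 5→11  emit P3@[0:1]
i=2 'c': node 11→1 ·f
i=3 'c': node 1→9  emit P4@[2:3]
i=4 'b': node 9→2 ·f
i=5 'b': node 2→12  emit P5@[3:5]
i=6 'c': node 12→6 ·f
i=7 'a': node 6→0 ·f
i=8 'c': node 0→1
i=9 'c': node 1→9  emit P4@[8:9]
i=10 'a': node 9→10  emit P2@[8:10]
i=11 'a': node 10→0 ·f
i=12 'c': node 0→1
i=13 'c': node 1→9  emit P4@[12:13]
i=14 'a': node 9→10  emit P2@[12:14]
i=15 'b': node 10→5 ·f
i=16 'a': node 5→11  emit P3@[15:16]
i=17 'c': node 11→1 ·f
i=18 'b': node 1→2
i=19 'c': node 2→3
i=20 'b': node 3→4  emit P0@[17:20]
i=21 'c': node 4→3 ·f
i=22 'c': node 3→9 ·f  emit P4@[21:22]
i=23 'b': node 9→2 ·f
i=24 'a': node 2→11 ·f  emit P3@[23:24]
i=25 'c': node 11→1 ·f
i=26 'b': node 1→2
i=27 'c': node 2→3
i=28 'b': node 3→4  emit P0@[25:28]
i=29 'b': node 4→12 ·f  emit P5@[27:29]
i=30 'a': node 12→11 ·f  emit P3@[29:30]
i=31 'c': node 11→1 ·f
i=32 'b': node 1→2
i=33 'b': node 2→12  emit P5@[31:33]
i=34 'a': node 12→11 ·f  emit P3@[33:34]
i=35 'b': node 11→5 ·f
i=36 'a': node 5→11  emit P3@[35:36]
i=37 'c': node 11→1 ·f
i=38 'b': node 1→2
i=39 'c': node 2→3
i=40 'c': node 3→9 ·f  emit P4@[39:40]
i=41 'c': node 9→9 ·f  emit P4@[40:41]
i=42 'c': node 9→9 ·f  emit P4@[41:42]
i=43 'c': node 9→9 ·f  emit P4@[42:43]
i=44 'b': node 9→2 ·f
i=45 'c': node 2→3
i=46 'b': node 3→4  emit P0@[43:46]
i=47 'a': node 4→8 ·f  emit P1@[44:47],P3@[46:47]
i=48 'c': node 8→1 ·f
i=49 'c': node 1→9  emit P4@[48:49]
i=50 'c': node 9→9 ·f  emit P4@[49:50]
i=51 'b': node 9→2 ·f
i=52 'c': node 2→3
i=53 'b': node 3→4  emit P0@[50:53]
i=54 'b': node 4→12 ·f  emit P5@[52:54]
i=55 'a': node 12→11 ·f  emit P3@[54:55]
i=56 'a': node 11→0 ·f
i=57 'c': node 0→1
i=58 'c': node 1→9  emit P4@[57:58]
i=59 'c': node 9→9 ·f  emit P4@[58:59]
i=60 'b': node 9→2 ·f
i=61 'a': node 2→11 ·f  emit P3@[60:61]
i=62 'c': node 11→1 ·f

All matches (sorted): [[1,3],[3,4],[5,5],[9,4],[10,2],[13,4],[14,2],[16,3],[20,0],[22,4],[24,3],[28,0],[29,5],[30,3],[33,5],[34,3],[36,3],[40,4],[41,4],[42,4],[43,4],[46,0],[47,1],[47,3],[49,4],[50,4],[53,0],[54,5],[55,3],[58,4],[59,4],[61,3]]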